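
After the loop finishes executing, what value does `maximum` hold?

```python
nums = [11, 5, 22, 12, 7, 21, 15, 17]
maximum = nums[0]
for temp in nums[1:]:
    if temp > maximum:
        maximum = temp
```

Let's trace through this code step by step.

Initialize: nums = [11, 5, 22, 12, 7, 21, 15, 17]
Initialize: maximum = 11
Entering loop: for temp in nums[1:]:
After iteration 1: temp = 5, maximum = 11
After iteration 2: temp = 22, maximum = 22
After iteration 3: temp = 12, maximum = 22
After iteration 4: temp = 7, maximum = 22
After iteration 5: temp = 21, maximum = 22
After iteration 6: temp = 15, maximum = 22
After iteration 7: temp = 17, maximum = 22
Loop ends.

Final answer: 22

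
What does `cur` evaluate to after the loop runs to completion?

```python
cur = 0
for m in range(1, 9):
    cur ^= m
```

Let's trace through this code step by step.

Initialize: cur = 0
Entering loop: for m in range(1, 9):
After iteration 1: m = 1, cur = 1
After iteration 2: m = 2, cur = 3
After iteration 3: m = 3, cur = 0
After iteration 4: m = 4, cur = 4
After iteration 5: m = 5, cur = 1
After iteration 6: m = 6, cur = 7
After iteration 7: m = 7, cur = 0
After iteration 8: m = 8, cur = 8
Loop ends.

Final answer: 8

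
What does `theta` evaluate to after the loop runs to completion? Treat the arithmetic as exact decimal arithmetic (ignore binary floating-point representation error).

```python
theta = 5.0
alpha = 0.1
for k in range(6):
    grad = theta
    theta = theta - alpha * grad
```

Let's trace through this code step by step.

Initialize: theta = 5.0
Initialize: alpha = 0.1
Entering loop: for k in range(6):
After iteration 1: k = 0, theta = 4.5, grad = 5.0
After iteration 2: k = 1, theta = 4.05, grad = 4.5
After iteration 3: k = 2, theta = 3.645, grad = 4.05
After iteration 4: k = 3, theta = 3.2805, grad = 3.645
After iteration 5: k = 4, theta = 2.95245, grad = 3.2805
After iteration 6: k = 5, theta = 2.657205, grad = 2.95245
Loop ends.

Final answer: 2.657205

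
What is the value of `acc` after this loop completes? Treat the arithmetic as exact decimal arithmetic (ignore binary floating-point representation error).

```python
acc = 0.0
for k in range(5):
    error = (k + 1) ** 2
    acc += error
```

Let's trace through this code step by step.

Initialize: acc = 0.0
Entering loop: for k in range(5):
After iteration 1: k = 0, acc = 1.0, error = 1
After iteration 2: k = 1, acc = 5.0, error = 4
After iteration 3: k = 2, acc = 14.0, error = 9
After iteration 4: k = 3, acc = 30.0, error = 16
After iteration 5: k = 4, acc = 55.0, error = 25
Loop ends.

Final answer: 55.0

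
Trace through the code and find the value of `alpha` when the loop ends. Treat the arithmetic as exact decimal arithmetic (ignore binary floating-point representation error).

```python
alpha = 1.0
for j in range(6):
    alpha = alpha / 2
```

Let's trace through this code step by step.

Initialize: alpha = 1.0
Entering loop: for j in range(6):
After iteration 1: j = 0, alpha = 0.5
After iteration 2: j = 1, alpha = 0.25
After iteration 3: j = 2, alpha = 0.125
After iteration 4: j = 3, alpha = 0.0625
After iteration 5: j = 4, alpha = 0.03125
After iteration 6: j = 5, alpha = 0.015625
Loop ends.

Final answer: 0.015625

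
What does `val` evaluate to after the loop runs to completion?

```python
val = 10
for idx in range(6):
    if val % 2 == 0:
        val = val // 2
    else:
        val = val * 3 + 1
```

Let's trace through this code step by step.

Initialize: val = 10
Entering loop: for idx in range(6):
After iteration 1: idx = 0, val = 5
After iteration 2: idx = 1, val = 16
After iteration 3: idx = 2, val = 8
After iteration 4: idx = 3, val = 4
After iteration 5: idx = 4, val = 2
After iteration 6: idx = 5, val = 1
Loop ends.

Final answer: 1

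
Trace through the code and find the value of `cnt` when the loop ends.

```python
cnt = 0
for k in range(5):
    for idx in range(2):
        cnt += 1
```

Let's trace through this code step by step.

Initialize: cnt = 0
Entering loop: for k in range(5):
After iteration 1: k = 0, cnt = 2
After iteration 2: k = 1, cnt = 4
After iteration 3: k = 2, cnt = 6
After iteration 4: k = 3, cnt = 8
After iteration 5: k = 4, cnt = 10
Loop ends.

Final answer: 10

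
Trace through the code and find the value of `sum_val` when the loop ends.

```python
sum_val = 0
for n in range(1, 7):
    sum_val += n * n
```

Let's trace through this code step by step.

Initialize: sum_val = 0
Entering loop: for n in range(1, 7):
After iteration 1: n = 1, sum_val = 1
After iteration 2: n = 2, sum_val = 5
After iteration 3: n = 3, sum_val = 14
After iteration 4: n = 4, sum_val = 30
After iteration 5: n = 5, sum_val = 55
After iteration 6: n = 6, sum_val = 91
Loop ends.

Final answer: 91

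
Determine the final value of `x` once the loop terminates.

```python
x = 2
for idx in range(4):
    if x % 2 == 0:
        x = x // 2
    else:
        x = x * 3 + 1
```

Let's trace through this code step by step.

Initialize: x = 2
Entering loop: for idx in range(4):
After iteration 1: idx = 0, x = 1
After iteration 2: idx = 1, x = 4
After iteration 3: idx = 2, x = 2
After iteration 4: idx = 3, x = 1
Loop ends.

Final answer: 1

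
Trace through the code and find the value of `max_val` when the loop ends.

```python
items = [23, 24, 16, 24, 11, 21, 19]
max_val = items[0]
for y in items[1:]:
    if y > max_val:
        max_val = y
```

Let's trace through this code step by step.

Initialize: items = [23, 24, 16, 24, 11, 21, 19]
Initialize: max_val = 23
Entering loop: for y in items[1:]:
After iteration 1: y = 24, max_val = 24
After iteration 2: y = 16, max_val = 24
After iteration 3: y = 24, max_val = 24
After iteration 4: y = 11, max_val = 24
After iteration 5: y = 21, max_val = 24
After iteration 6: y = 19, max_val = 24
Loop ends.

Final answer: 24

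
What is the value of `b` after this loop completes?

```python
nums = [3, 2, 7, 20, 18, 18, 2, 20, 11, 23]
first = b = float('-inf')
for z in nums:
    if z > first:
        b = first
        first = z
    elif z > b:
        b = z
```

Let's trace through this code step by step.

Initialize: nums = [3, 2, 7, 20, 18, 18, 2, 20, 11, 23]
Initialize: first = -inf
Initialize: b = -inf
Entering loop: for z in nums:
After iteration 1: z = 3, first = 3, b = -inf
After iteration 2: z = 2, first = 3, b = 2
After iteration 3: z = 7, first = 7, b = 3
After iteration 4: z = 20, first = 20, b = 7
After iteration 5: z = 18, first = 20, b = 18
After iteration 6: z = 18, first = 20, b = 18
After iteration 7: z = 2, first = 20, b = 18
After iteration 8: z = 20, first = 20, b = 20
After iteration 9: z = 11, first = 20, b = 20
After iteration 10: z = 23, first = 23, b = 20
Loop ends.

Final answer: 20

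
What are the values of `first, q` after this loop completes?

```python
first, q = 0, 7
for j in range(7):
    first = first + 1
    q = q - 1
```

Let's trace through this code step by step.

Initialize: first = 0
Initialize: q = 7
Entering loop: for j in range(7):
After iteration 1: j = 0, first = 1, q = 6
After iteration 2: j = 1, first = 2, q = 5
After iteration 3: j = 2, first = 3, q = 4
After iteration 4: j = 3, first = 4, q = 3
After iteration 5: j = 4, first = 5, q = 2
After iteration 6: j = 5, first = 6, q = 1
After iteration 7: j = 6, first = 7, q = 0
Loop ends.

Final answer: 7, 0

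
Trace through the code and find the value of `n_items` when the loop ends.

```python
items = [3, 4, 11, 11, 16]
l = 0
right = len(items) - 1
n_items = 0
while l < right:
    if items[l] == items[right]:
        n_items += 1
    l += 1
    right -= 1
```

Let's trace through this code step by step.

Initialize: items = [3, 4, 11, 11, 16]
Initialize: l = 0
Initialize: right = 4
Initialize: n_items = 0
Entering loop: while l < right:
After iteration 1: l = 1, right = 3, n_items = 0
After iteration 2: l = 2, right = 2, n_items = 0
Loop ends.

Final answer: 0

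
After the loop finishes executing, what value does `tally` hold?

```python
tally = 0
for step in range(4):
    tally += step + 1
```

Let's trace through this code step by step.

Initialize: tally = 0
Entering loop: for step in range(4):
After iteration 1: step = 0, tally = 1
After iteration 2: step = 1, tally = 3
After iteration 3: step = 2, tally = 6
After iteration 4: step = 3, tally = 10
Loop ends.

Final answer: 10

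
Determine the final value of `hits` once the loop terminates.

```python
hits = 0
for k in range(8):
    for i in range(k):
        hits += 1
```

Let's trace through this code step by step.

Initialize: hits = 0
Entering loop: for k in range(8):
After iteration 1: k = 0, hits = 0
After iteration 2: k = 1, hits = 1, i = 0
After iteration 3: k = 2, hits = 3, i = 1
After iteration 4: k = 3, hits = 6, i = 2
After iteration 5: k = 4, hits = 10, i = 3
After iteration 6: k = 5, hits = 15, i = 4
After iteration 7: k = 6, hits = 21, i = 5
After iteration 8: k = 7, hits = 28, i = 6
Loop ends.

Final answer: 28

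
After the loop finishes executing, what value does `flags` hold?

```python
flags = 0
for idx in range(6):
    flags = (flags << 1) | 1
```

Let's trace through this code step by step.

Initialize: flags = 0
Entering loop: for idx in range(6):
After iteration 1: idx = 0, flags = 1
After iteration 2: idx = 1, flags = 3
After iteration 3: idx = 2, flags = 7
After iteration 4: idx = 3, flags = 15
After iteration 5: idx = 4, flags = 31
After iteration 6: idx = 5, flags = 63
Loop ends.

Final answer: 63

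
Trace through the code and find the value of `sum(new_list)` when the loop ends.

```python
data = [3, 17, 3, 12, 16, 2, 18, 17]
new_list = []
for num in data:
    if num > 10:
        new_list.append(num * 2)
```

Let's trace through this code step by step.

Initialize: data = [3, 17, 3, 12, 16, 2, 18, 17]
Initialize: new_list = []
Entering loop: for num in data:
After iteration 1: num = 3, new_list = []
After iteration 2: num = 17, new_list = [34]
After iteration 3: num = 3, new_list = [34]
After iteration 4: num = 12, new_list = [34, 24]
After iteration 5: num = 16, new_list = [34, 24, 32]
After iteration 6: num = 2, new_list = [34, 24, 32]
After iteration 7: num = 18, new_list = [34, 24, 32, 36]
After iteration 8: num = 17, new_list = [34, 24, 32, 36, 34]
Loop ends.
sum(new_list) = 160

Final answer: 160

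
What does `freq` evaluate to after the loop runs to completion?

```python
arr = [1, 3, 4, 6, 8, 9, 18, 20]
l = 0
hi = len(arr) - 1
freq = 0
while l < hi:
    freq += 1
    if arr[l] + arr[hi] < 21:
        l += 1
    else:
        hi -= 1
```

Let's trace through this code step by step.

Initialize: arr = [1, 3, 4, 6, 8, 9, 18, 20]
Initialize: l = 0
Initialize: hi = 7
Initialize: freq = 0
Entering loop: while l < hi:
After iteration 1: l = 0, hi = 6, freq = 1
After iteration 2: l = 1, hi = 6, freq = 2
After iteration 3: l = 1, hi = 5, freq = 3
After iteration 4: l = 2, hi = 5, freq = 4
After iteration 5: l = 3, hi = 5, freq = 5
After iteration 6: l = 4, hi = 5, freq = 6
After iteration 7: l = 5, hi = 5, freq = 7
Loop ends.

Final answer: 7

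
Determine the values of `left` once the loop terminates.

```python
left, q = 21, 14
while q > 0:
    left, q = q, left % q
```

Let's trace through this code step by step.

Initialize: left = 21
Initialize: q = 14
Entering loop: while q > 0:
After iteration 1: left = 14, q = 7
After iteration 2: left = 7, q = 0
Loop ends.

Final answer: 7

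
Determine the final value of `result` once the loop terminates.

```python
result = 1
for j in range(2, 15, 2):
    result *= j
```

Let's trace through this code step by step.

Initialize: result = 1
Entering loop: for j in range(2, 15, 2):
After iteration 1: j = 2, result = 2
After iteration 2: j = 4, result = 8
After iteration 3: j = 6, result = 48
After iteration 4: j = 8, result = 384
After iteration 5: j = 10, result = 3840
After iteration 6: j = 12, result = 46080
After iteration 7: j = 14, result = 645120
Loop ends.

Final answer: 645120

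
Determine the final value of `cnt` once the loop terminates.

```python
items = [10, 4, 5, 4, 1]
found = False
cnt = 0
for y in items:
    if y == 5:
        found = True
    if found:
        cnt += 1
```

Let's trace through this code step by step.

Initialize: items = [10, 4, 5, 4, 1]
Initialize: found = False
Initialize: cnt = 0
Entering loop: for y in items:
After iteration 1: y = 10, found = False, cnt = 0
After iteration 2: y = 4, found = False, cnt = 0
After iteration 3: y = 5, found = True, cnt = 1
After iteration 4: y = 4, found = True, cnt = 2
After iteration 5: y = 1, found = True, cnt = 3
Loop ends.

Final answer: 3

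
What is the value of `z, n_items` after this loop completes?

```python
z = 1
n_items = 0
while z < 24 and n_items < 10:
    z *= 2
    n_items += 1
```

Let's trace through this code step by step.

Initialize: z = 1
Initialize: n_items = 0
Entering loop: while z < 24 and n_items < 10:
After iteration 1: z = 2, n_items = 1
After iteration 2: z = 4, n_items = 2
After iteration 3: z = 8, n_items = 3
After iteration 4: z = 16, n_items = 4
After iteration 5: z = 32, n_items = 5
Loop ends.

Final answer: 32, 5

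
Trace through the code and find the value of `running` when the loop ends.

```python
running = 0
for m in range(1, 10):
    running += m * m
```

Let's trace through this code step by step.

Initialize: running = 0
Entering loop: for m in range(1, 10):
After iteration 1: m = 1, running = 1
After iteration 2: m = 2, running = 5
After iteration 3: m = 3, running = 14
After iteration 4: m = 4, running = 30
After iteration 5: m = 5, running = 55
After iteration 6: m = 6, running = 91
After iteration 7: m = 7, running = 140
After iteration 8: m = 8, running = 204
After iteration 9: m = 9, running = 285
Loop ends.

Final answer: 285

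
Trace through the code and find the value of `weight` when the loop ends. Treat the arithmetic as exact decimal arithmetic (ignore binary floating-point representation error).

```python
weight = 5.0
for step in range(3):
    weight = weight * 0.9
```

Let's trace through this code step by step.

Initialize: weight = 5.0
Entering loop: for step in range(3):
After iteration 1: step = 0, weight = 4.5
After iteration 2: step = 1, weight = 4.05
After iteration 3: step = 2, weight = 3.645
Loop ends.

Final answer: 3.645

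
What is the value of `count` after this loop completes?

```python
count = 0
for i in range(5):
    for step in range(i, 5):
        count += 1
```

Let's trace through this code step by step.

Initialize: count = 0
Entering loop: for i in range(5):
After iteration 1: i = 0, count = 5
After iteration 2: i = 1, count = 9
After iteration 3: i = 2, count = 12
After iteration 4: i = 3, count = 14
After iteration 5: i = 4, count = 15
Loop ends.

Final answer: 15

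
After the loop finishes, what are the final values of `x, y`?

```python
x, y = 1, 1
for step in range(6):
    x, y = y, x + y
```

Let's trace through this code step by step.

Initialize: x = 1
Initialize: y = 1
Entering loop: for step in range(6):
After iteration 1: step = 0, x = 1, y = 2
After iteration 2: step = 1, x = 2, y = 3
After iteration 3: step = 2, x = 3, y = 5
After iteration 4: step = 3, x = 5, y = 8
After iteration 5: step = 4, x = 8, y = 13
After iteration 6: step = 5, x = 13, y = 21
Loop ends.

Final answer: 13, 21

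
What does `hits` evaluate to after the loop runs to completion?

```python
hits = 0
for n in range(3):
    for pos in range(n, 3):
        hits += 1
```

Let's trace through this code step by step.

Initialize: hits = 0
Entering loop: for n in range(3):
After iteration 1: n = 0, hits = 3
After iteration 2: n = 1, hits = 5
After iteration 3: n = 2, hits = 6
Loop ends.

Final answer: 6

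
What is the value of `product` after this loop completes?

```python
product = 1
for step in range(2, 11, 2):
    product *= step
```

Let's trace through this code step by step.

Initialize: product = 1
Entering loop: for step in range(2, 11, 2):
After iteration 1: step = 2, product = 2
After iteration 2: step = 4, product = 8
After iteration 3: step = 6, product = 48
After iteration 4: step = 8, product = 384
After iteration 5: step = 10, product = 3840
Loop ends.

Final answer: 3840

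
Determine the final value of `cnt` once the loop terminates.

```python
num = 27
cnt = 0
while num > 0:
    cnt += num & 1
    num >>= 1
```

Let's trace through this code step by step.

Initialize: num = 27
Initialize: cnt = 0
Entering loop: while num > 0:
After iteration 1: num = 13, cnt = 1
After iteration 2: num = 6, cnt = 2
After iteration 3: num = 3, cnt = 2
After iteration 4: num = 1, cnt = 3
After iteration 5: num = 0, cnt = 4
Loop ends.

Final answer: 4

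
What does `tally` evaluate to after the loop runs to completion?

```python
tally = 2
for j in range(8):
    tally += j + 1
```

Let's trace through this code step by step.

Initialize: tally = 2
Entering loop: for j in range(8):
After iteration 1: j = 0, tally = 3
After iteration 2: j = 1, tally = 5
After iteration 3: j = 2, tally = 8
After iteration 4: j = 3, tally = 12
After iteration 5: j = 4, tally = 17
After iteration 6: j = 5, tally = 23
After iteration 7: j = 6, tally = 30
After iteration 8: j = 7, tally = 38
Loop ends.

Final answer: 38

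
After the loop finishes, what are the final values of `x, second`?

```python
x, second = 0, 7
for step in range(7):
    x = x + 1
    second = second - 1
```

Let's trace through this code step by step.

Initialize: x = 0
Initialize: second = 7
Entering loop: for step in range(7):
After iteration 1: step = 0, x = 1, second = 6
After iteration 2: step = 1, x = 2, second = 5
After iteration 3: step = 2, x = 3, second = 4
After iteration 4: step = 3, x = 4, second = 3
After iteration 5: step = 4, x = 5, second = 2
After iteration 6: step = 5, x = 6, second = 1
After iteration 7: step = 6, x = 7, second = 0
Loop ends.

Final answer: 7, 0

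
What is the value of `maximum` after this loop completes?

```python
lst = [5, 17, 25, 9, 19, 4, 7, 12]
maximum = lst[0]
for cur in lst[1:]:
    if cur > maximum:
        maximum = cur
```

Let's trace through this code step by step.

Initialize: lst = [5, 17, 25, 9, 19, 4, 7, 12]
Initialize: maximum = 5
Entering loop: for cur in lst[1:]:
After iteration 1: cur = 17, maximum = 17
After iteration 2: cur = 25, maximum = 25
After iteration 3: cur = 9, maximum = 25
After iteration 4: cur = 19, maximum = 25
After iteration 5: cur = 4, maximum = 25
After iteration 6: cur = 7, maximum = 25
After iteration 7: cur = 12, maximum = 25
Loop ends.

Final answer: 25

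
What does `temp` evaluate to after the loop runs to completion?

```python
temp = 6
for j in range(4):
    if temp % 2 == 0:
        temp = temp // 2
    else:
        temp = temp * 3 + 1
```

Let's trace through this code step by step.

Initialize: temp = 6
Entering loop: for j in range(4):
After iteration 1: j = 0, temp = 3
After iteration 2: j = 1, temp = 10
After iteration 3: j = 2, temp = 5
After iteration 4: j = 3, temp = 16
Loop ends.

Final answer: 16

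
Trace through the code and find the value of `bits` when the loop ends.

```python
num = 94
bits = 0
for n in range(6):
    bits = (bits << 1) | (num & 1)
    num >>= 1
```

Let's trace through this code step by step.

Initialize: num = 94
Initialize: bits = 0
Entering loop: for n in range(6):
After iteration 1: n = 0, num = 47, bits = 0
After iteration 2: n = 1, num = 23, bits = 1
After iteration 3: n = 2, num = 11, bits = 3
After iteration 4: n = 3, num = 5, bits = 7
After iteration 5: n = 4, num = 2, bits = 15
After iteration 6: n = 5, num = 1, bits = 30
Loop ends.

Final answer: 30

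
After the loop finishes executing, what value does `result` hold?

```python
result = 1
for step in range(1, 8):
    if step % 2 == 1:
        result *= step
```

Let's trace through this code step by step.

Initialize: result = 1
Entering loop: for step in range(1, 8):
After iteration 1: step = 1, result = 1
After iteration 2: step = 2, result = 1
After iteration 3: step = 3, result = 3
After iteration 4: step = 4, result = 3
After iteration 5: step = 5, result = 15
After iteration 6: step = 6, result = 15
After iteration 7: step = 7, result = 105
Loop ends.

Final answer: 105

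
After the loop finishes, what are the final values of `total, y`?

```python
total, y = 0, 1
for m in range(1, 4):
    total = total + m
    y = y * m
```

Let's trace through this code step by step.

Initialize: total = 0
Initialize: y = 1
Entering loop: for m in range(1, 4):
After iteration 1: m = 1, total = 1, y = 1
After iteration 2: m = 2, total = 3, y = 2
After iteration 3: m = 3, total = 6, y = 6
Loop ends.

Final answer: 6, 6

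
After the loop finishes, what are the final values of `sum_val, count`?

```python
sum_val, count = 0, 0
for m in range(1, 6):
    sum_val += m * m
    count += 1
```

Let's trace through this code step by step.

Initialize: sum_val = 0
Initialize: count = 0
Entering loop: for m in range(1, 6):
After iteration 1: m = 1, sum_val = 1, count = 1
After iteration 2: m = 2, sum_val = 5, count = 2
After iteration 3: m = 3, sum_val = 14, count = 3
After iteration 4: m = 4, sum_val = 30, count = 4
After iteration 5: m = 5, sum_val = 55, count = 5
Loop ends.

Final answer: 55, 5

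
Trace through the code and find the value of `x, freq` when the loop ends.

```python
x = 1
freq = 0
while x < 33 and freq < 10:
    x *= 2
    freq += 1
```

Let's trace through this code step by step.

Initialize: x = 1
Initialize: freq = 0
Entering loop: while x < 33 and freq < 10:
After iteration 1: x = 2, freq = 1
After iteration 2: x = 4, freq = 2
After iteration 3: x = 8, freq = 3
After iteration 4: x = 16, freq = 4
After iteration 5: x = 32, freq = 5
After iteration 6: x = 64, freq = 6
Loop ends.

Final answer: 64, 6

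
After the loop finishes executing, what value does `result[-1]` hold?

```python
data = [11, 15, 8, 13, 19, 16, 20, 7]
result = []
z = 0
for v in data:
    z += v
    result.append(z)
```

Let's trace through this code step by step.

Initialize: data = [11, 15, 8, 13, 19, 16, 20, 7]
Initialize: result = []
Initialize: z = 0
Entering loop: for v in data:
After iteration 1: v = 11, result = [11], z = 11
After iteration 2: v = 15, result = [11, 26], z = 26
After iteration 3: v = 8, result = [11, 26, 34], z = 34
After iteration 4: v = 13, result = [11, 26, 34, 47], z = 47
After iteration 5: v = 19, result = [11, 26, 34, 47, 66], z = 66
After iteration 6: v = 16, result = [11, 26, 34, 47, 66, 82], z = 82
After iteration 7: v = 20, result = [11, 26, 34, 47, 66, 82, 102], z = 102
After iteration 8: v = 7, result = [11, 26, 34, 47, 66, 82, 102, 109], z = 109
Loop ends.
result[-1] = 109

Final answer: 109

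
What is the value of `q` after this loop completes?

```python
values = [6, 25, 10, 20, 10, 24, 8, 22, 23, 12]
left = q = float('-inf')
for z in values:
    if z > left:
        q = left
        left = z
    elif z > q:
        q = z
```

Let's trace through this code step by step.

Initialize: values = [6, 25, 10, 20, 10, 24, 8, 22, 23, 12]
Initialize: left = -inf
Initialize: q = -inf
Entering loop: for z in values:
After iteration 1: z = 6, left = 6, q = -inf
After iteration 2: z = 25, left = 25, q = 6
After iteration 3: z = 10, left = 25, q = 10
After iteration 4: z = 20, left = 25, q = 20
After iteration 5: z = 10, left = 25, q = 20
After iteration 6: z = 24, left = 25, q = 24
After iteration 7: z = 8, left = 25, q = 24
After iteration 8: z = 22, left = 25, q = 24
After iteration 9: z = 23, left = 25, q = 24
After iteration 10: z = 12, left = 25, q = 24
Loop ends.

Final answer: 24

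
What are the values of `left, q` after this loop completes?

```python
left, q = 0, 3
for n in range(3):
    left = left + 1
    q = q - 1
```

Let's trace through this code step by step.

Initialize: left = 0
Initialize: q = 3
Entering loop: for n in range(3):
After iteration 1: n = 0, left = 1, q = 2
After iteration 2: n = 1, left = 2, q = 1
After iteration 3: n = 2, left = 3, q = 0
Loop ends.

Final answer: 3, 0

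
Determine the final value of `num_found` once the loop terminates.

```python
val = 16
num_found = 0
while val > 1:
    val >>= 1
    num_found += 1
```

Let's trace through this code step by step.

Initialize: val = 16
Initialize: num_found = 0
Entering loop: while val > 1:
After iteration 1: val = 8, num_found = 1
After iteration 2: val = 4, num_found = 2
After iteration 3: val = 2, num_found = 3
After iteration 4: val = 1, num_found = 4
Loop ends.

Final answer: 4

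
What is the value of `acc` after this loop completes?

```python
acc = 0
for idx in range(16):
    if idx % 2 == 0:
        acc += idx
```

Let's trace through this code step by step.

Initialize: acc = 0
Entering loop: for idx in range(16):
After iteration 1: idx = 0, acc = 0
After iteration 2: idx = 1, acc = 0
After iteration 3: idx = 2, acc = 2
After iteration 4: idx = 3, acc = 2
After iteration 5: idx = 4, acc = 6
After iteration 6: idx = 5, acc = 6
After iteration 7: idx = 6, acc = 12
After iteration 8: idx = 7, acc = 12
After iteration 9: idx = 8, acc = 20
After iteration 10: idx = 9, acc = 20
After iteration 11: idx = 10, acc = 30
After iteration 12: idx = 11, acc = 30
After iteration 13: idx = 12, acc = 42
After iteration 14: idx = 13, acc = 42
After iteration 15: idx = 14, acc = 56
After iteration 16: idx = 15, acc = 56
Loop ends.

Final answer: 56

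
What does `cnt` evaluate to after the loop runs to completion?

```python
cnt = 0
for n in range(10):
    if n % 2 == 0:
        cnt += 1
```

Let's trace through this code step by step.

Initialize: cnt = 0
Entering loop: for n in range(10):
After iteration 1: n = 0, cnt = 1
After iteration 2: n = 1, cnt = 1
After iteration 3: n = 2, cnt = 2
After iteration 4: n = 3, cnt = 2
After iteration 5: n = 4, cnt = 3
After iteration 6: n = 5, cnt = 3
After iteration 7: n = 6, cnt = 4
After iteration 8: n = 7, cnt = 4
After iteration 9: n = 8, cnt = 5
After iteration 10: n = 9, cnt = 5
Loop ends.

Final answer: 5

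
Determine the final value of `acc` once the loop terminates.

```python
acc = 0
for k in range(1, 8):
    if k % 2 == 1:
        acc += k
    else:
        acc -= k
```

Let's trace through this code step by step.

Initialize: acc = 0
Entering loop: for k in range(1, 8):
After iteration 1: k = 1, acc = 1
After iteration 2: k = 2, acc = -1
After iteration 3: k = 3, acc = 2
After iteration 4: k = 4, acc = -2
After iteration 5: k = 5, acc = 3
After iteration 6: k = 6, acc = -3
After iteration 7: k = 7, acc = 4
Loop ends.

Final answer: 4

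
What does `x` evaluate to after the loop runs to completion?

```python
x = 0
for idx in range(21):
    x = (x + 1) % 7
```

Let's trace through this code step by step.

Initialize: x = 0
Entering loop: for idx in range(21):
After iteration 1: idx = 0, x = 1
After iteration 2: idx = 1, x = 2
After iteration 3: idx = 2, x = 3
After iteration 4: idx = 3, x = 4
After iteration 5: idx = 4, x = 5
After iteration 6: idx = 5, x = 6
After iteration 7: idx = 6, x = 0
After iteration 8: idx = 7, x = 1
After iteration 9: idx = 8, x = 2
After iteration 10: idx = 9, x = 3
After iteration 11: idx = 10, x = 4
After iteration 12: idx = 11, x = 5
After iteration 13: idx = 12, x = 6
After iteration 14: idx = 13, x = 0
After iteration 15: idx = 14, x = 1
After iteration 16: idx = 15, x = 2
After iteration 17: idx = 16, x = 3
After iteration 18: idx = 17, x = 4
After iteration 19: idx = 18, x = 5
After iteration 20: idx = 19, x = 6
After iteration 21: idx = 20, x = 0
Loop ends.

Final answer: 0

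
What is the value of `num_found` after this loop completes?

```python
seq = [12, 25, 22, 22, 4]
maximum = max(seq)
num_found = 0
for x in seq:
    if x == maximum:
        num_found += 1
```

Let's trace through this code step by step.

Initialize: seq = [12, 25, 22, 22, 4]
Initialize: maximum = 25
Initialize: num_found = 0
Entering loop: for x in seq:
After iteration 1: x = 12, num_found = 0
After iteration 2: x = 25, num_found = 1
After iteration 3: x = 22, num_found = 1
After iteration 4: x = 22, num_found = 1
After iteration 5: x = 4, num_found = 1
Loop ends.

Final answer: 1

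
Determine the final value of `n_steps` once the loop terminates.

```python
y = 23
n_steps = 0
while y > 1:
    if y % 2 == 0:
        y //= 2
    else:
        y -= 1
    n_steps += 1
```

Let's trace through this code step by step.

Initialize: y = 23
Initialize: n_steps = 0
Entering loop: while y > 1:
After iteration 1: y = 22, n_steps = 1
After iteration 2: y = 11, n_steps = 2
After iteration 3: y = 10, n_steps = 3
After iteration 4: y = 5, n_steps = 4
After iteration 5: y = 4, n_steps = 5
After iteration 6: y = 2, n_steps = 6
After iteration 7: y = 1, n_steps = 7
Loop ends.

Final answer: 7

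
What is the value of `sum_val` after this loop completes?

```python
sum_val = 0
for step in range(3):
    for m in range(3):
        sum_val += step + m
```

Let's trace through this code step by step.

Initialize: sum_val = 0
Entering loop: for step in range(3):
After iteration 1: step = 0, sum_val = 3
After iteration 2: step = 1, sum_val = 9
After iteration 3: step = 2, sum_val = 18
Loop ends.

Final answer: 18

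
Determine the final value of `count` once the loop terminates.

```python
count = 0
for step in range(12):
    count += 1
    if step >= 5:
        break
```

Let's trace through this code step by step.

Initialize: count = 0
Entering loop: for step in range(12):
After iteration 1: step = 0, count = 1
After iteration 2: step = 1, count = 2
After iteration 3: step = 2, count = 3
After iteration 4: step = 3, count = 4
After iteration 5: step = 4, count = 5
After iteration 6: step = 5, count = 6
Loop ends.

Final answer: 6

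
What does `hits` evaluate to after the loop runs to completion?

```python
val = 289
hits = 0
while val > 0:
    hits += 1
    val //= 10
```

Let's trace through this code step by step.

Initialize: val = 289
Initialize: hits = 0
Entering loop: while val > 0:
After iteration 1: val = 28, hits = 1
After iteration 2: val = 2, hits = 2
After iteration 3: val = 0, hits = 3
Loop ends.

Final answer: 3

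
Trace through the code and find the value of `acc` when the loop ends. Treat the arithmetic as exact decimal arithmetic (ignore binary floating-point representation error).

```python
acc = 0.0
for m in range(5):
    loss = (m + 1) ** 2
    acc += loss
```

Let's trace through this code step by step.

Initialize: acc = 0.0
Entering loop: for m in range(5):
After iteration 1: m = 0, acc = 1.0, loss = 1
After iteration 2: m = 1, acc = 5.0, loss = 4
After iteration 3: m = 2, acc = 14.0, loss = 9
After iteration 4: m = 3, acc = 30.0, loss = 16
After iteration 5: m = 4, acc = 55.0, loss = 25
Loop ends.

Final answer: 55.0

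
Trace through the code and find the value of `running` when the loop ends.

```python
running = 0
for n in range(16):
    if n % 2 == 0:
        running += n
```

Let's trace through this code step by step.

Initialize: running = 0
Entering loop: for n in range(16):
After iteration 1: n = 0, running = 0
After iteration 2: n = 1, running = 0
After iteration 3: n = 2, running = 2
After iteration 4: n = 3, running = 2
After iteration 5: n = 4, running = 6
After iteration 6: n = 5, running = 6
After iteration 7: n = 6, running = 12
After iteration 8: n = 7, running = 12
After iteration 9: n = 8, running = 20
After iteration 10: n = 9, running = 20
After iteration 11: n = 10, running = 30
After iteration 12: n = 11, running = 30
After iteration 13: n = 12, running = 42
After iteration 14: n = 13, running = 42
After iteration 15: n = 14, running = 56
After iteration 16: n = 15, running = 56
Loop ends.

Final answer: 56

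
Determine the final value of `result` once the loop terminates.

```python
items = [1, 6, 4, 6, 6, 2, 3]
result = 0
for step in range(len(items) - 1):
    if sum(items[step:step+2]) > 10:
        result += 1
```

Let's trace through this code step by step.

Initialize: items = [1, 6, 4, 6, 6, 2, 3]
Initialize: result = 0
Entering loop: for step in range(len(items) - 1):
After iteration 1: step = 0, result = 0
After iteration 2: step = 1, result = 0
After iteration 3: step = 2, result = 0
After iteration 4: step = 3, result = 1
After iteration 5: step = 4, result = 1
After iteration 6: step = 5, result = 1
Loop ends.

Final answer: 1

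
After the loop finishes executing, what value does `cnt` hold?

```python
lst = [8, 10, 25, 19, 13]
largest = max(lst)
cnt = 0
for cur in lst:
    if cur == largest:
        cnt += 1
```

Let's trace through this code step by step.

Initialize: lst = [8, 10, 25, 19, 13]
Initialize: largest = 25
Initialize: cnt = 0
Entering loop: for cur in lst:
After iteration 1: cur = 8, cnt = 0
After iteration 2: cur = 10, cnt = 0
After iteration 3: cur = 25, cnt = 1
After iteration 4: cur = 19, cnt = 1
After iteration 5: cur = 13, cnt = 1
Loop ends.

Final answer: 1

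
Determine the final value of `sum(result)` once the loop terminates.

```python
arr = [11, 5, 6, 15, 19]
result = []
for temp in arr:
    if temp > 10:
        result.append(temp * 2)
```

Let's trace through this code step by step.

Initialize: arr = [11, 5, 6, 15, 19]
Initialize: result = []
Entering loop: for temp in arr:
After iteration 1: temp = 11, result = [22]
After iteration 2: temp = 5, result = [22]
After iteration 3: temp = 6, result = [22]
After iteration 4: temp = 15, result = [22, 30]
After iteration 5: temp = 19, result = [22, 30, 38]
Loop ends.
sum(result) = 90

Final answer: 90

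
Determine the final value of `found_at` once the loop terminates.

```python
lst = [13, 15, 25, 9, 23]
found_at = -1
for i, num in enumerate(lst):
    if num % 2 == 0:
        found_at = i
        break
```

Let's trace through this code step by step.

Initialize: lst = [13, 15, 25, 9, 23]
Initialize: found_at = -1
Entering loop: for i, num in enumerate(lst):
After iteration 1: i = 0, num = 13, found_at = -1
After iteration 2: i = 1, num = 15, found_at = -1
After iteration 3: i = 2, num = 25, found_at = -1
After iteration 4: i = 3, num = 9, found_at = -1
After iteration 5: i = 4, num = 23, found_at = -1
Loop ends.

Final answer: -1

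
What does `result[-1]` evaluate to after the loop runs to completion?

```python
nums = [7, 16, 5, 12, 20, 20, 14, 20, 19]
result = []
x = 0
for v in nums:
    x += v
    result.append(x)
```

Let's trace through this code step by step.

Initialize: nums = [7, 16, 5, 12, 20, 20, 14, 20, 19]
Initialize: result = []
Initialize: x = 0
Entering loop: for v in nums:
After iteration 1: v = 7, result = [7], x = 7
After iteration 2: v = 16, result = [7, 23], x = 23
After iteration 3: v = 5, result = [7, 23, 28], x = 28
After iteration 4: v = 12, result = [7, 23, 28, 40], x = 40
After iteration 5: v = 20, result = [7, 23, 28, 40, 60], x = 60
After iteration 6: v = 20, result = [7, 23, 28, 40, 60, 80], x = 80
After iteration 7: v = 14, result = [7, 23, 28, 40, 60, 80, 94], x = 94
After iteration 8: v = 20, result = [7, 23, 28, 40, 60, 80, 94, 114], x = 114
After iteration 9: v = 19, result = [7, 23, 28, 40, 60, 80, 94, 114, 133], x = 133
Loop ends.
result[-1] = 133

Final answer: 133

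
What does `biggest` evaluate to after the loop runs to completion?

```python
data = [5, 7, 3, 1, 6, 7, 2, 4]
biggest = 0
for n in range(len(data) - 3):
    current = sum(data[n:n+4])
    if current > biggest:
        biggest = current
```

Let's trace through this code step by step.

Initialize: data = [5, 7, 3, 1, 6, 7, 2, 4]
Initialize: biggest = 0
Entering loop: for n in range(len(data) - 3):
After iteration 1: n = 0, biggest = 16, current = 16
After iteration 2: n = 1, biggest = 17, current = 17
After iteration 3: n = 2, biggest = 17, current = 17
After iteration 4: n = 3, biggest = 17, current = 16
After iteration 5: n = 4, biggest = 19, current = 19
Loop ends.

Final answer: 19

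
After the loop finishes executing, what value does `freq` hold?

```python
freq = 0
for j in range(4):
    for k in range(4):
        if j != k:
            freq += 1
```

Let's trace through this code step by step.

Initialize: freq = 0
Entering loop: for j in range(4):
After iteration 1: j = 0, freq = 3
After iteration 2: j = 1, freq = 6
After iteration 3: j = 2, freq = 9
After iteration 4: j = 3, freq = 12
Loop ends.

Final answer: 12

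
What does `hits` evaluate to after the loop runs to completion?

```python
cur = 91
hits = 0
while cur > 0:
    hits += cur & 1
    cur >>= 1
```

Let's trace through this code step by step.

Initialize: cur = 91
Initialize: hits = 0
Entering loop: while cur > 0:
After iteration 1: cur = 45, hits = 1
After iteration 2: cur = 22, hits = 2
After iteration 3: cur = 11, hits = 2
After iteration 4: cur = 5, hits = 3
After iteration 5: cur = 2, hits = 4
After iteration 6: cur = 1, hits = 4
After iteration 7: cur = 0, hits = 5
Loop ends.

Final answer: 5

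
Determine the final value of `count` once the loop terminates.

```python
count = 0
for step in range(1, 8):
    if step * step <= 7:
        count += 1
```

Let's trace through this code step by step.

Initialize: count = 0
Entering loop: for step in range(1, 8):
After iteration 1: step = 1, count = 1
After iteration 2: step = 2, count = 2
After iteration 3: step = 3, count = 2
After iteration 4: step = 4, count = 2
After iteration 5: step = 5, count = 2
After iteration 6: step = 6, count = 2
After iteration 7: step = 7, count = 2
Loop ends.

Final answer: 2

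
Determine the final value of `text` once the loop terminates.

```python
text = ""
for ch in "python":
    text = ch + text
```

Let's trace through this code step by step.

Initialize: text = ''
Entering loop: for ch in "python":
After iteration 1: ch = 'p', text = 'p'
After iteration 2: ch = 'y', text = 'yp'
After iteration 3: ch = 't', text = 'typ'
After iteration 4: ch = 'h', text = 'htyp'
After iteration 5: ch = 'o', text = 'ohtyp'
After iteration 6: ch = 'n', text = 'nohtyp'
Loop ends.

Final answer: 'nohtyp'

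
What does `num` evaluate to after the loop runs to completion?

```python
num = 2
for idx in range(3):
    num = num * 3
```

Let's trace through this code step by step.

Initialize: num = 2
Entering loop: for idx in range(3):
After iteration 1: idx = 0, num = 6
After iteration 2: idx = 1, num = 18
After iteration 3: idx = 2, num = 54
Loop ends.

Final answer: 54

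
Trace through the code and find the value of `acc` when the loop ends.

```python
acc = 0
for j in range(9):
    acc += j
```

Let's trace through this code step by step.

Initialize: acc = 0
Entering loop: for j in range(9):
After iteration 1: j = 0, acc = 0
After iteration 2: j = 1, acc = 1
After iteration 3: j = 2, acc = 3
After iteration 4: j = 3, acc = 6
After iteration 5: j = 4, acc = 10
After iteration 6: j = 5, acc = 15
After iteration 7: j = 6, acc = 21
After iteration 8: j = 7, acc = 28
After iteration 9: j = 8, acc = 36
Loop ends.

Final answer: 36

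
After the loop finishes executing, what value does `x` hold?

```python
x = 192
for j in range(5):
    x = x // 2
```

Let's trace through this code step by step.

Initialize: x = 192
Entering loop: for j in range(5):
After iteration 1: j = 0, x = 96
After iteration 2: j = 1, x = 48
After iteration 3: j = 2, x = 24
After iteration 4: j = 3, x = 12
After iteration 5: j = 4, x = 6
Loop ends.

Final answer: 6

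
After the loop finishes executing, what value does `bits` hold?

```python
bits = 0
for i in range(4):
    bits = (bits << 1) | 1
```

Let's trace through this code step by step.

Initialize: bits = 0
Entering loop: for i in range(4):
After iteration 1: i = 0, bits = 1
After iteration 2: i = 1, bits = 3
After iteration 3: i = 2, bits = 7
After iteration 4: i = 3, bits = 15
Loop ends.

Final answer: 15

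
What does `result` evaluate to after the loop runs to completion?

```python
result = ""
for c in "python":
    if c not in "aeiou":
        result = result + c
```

Let's trace through this code step by step.

Initialize: result = ''
Entering loop: for c in "python":
After iteration 1: c = 'p', result = 'p'
After iteration 2: c = 'y', result = 'py'
After iteration 3: c = 't', result = 'pyt'
After iteration 4: c = 'h', result = 'pyth'
After iteration 5: c = 'o', result = 'pyth'
After iteration 6: c = 'n', result = 'pythn'
Loop ends.

Final answer: 'pythn'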